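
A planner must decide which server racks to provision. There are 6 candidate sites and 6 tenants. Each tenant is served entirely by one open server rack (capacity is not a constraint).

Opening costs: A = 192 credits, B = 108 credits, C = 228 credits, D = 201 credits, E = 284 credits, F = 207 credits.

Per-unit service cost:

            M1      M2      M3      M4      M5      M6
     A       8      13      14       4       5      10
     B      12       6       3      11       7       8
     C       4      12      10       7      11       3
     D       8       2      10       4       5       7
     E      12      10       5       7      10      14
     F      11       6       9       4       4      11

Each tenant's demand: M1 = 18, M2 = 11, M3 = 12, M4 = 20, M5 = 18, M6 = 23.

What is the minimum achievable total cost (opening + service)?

For any fixed open set, each tenant goes to its cheapest open site; total = fixed + service.
{D}: M1→D 8·18=144, M2→D 2·11=22, M3→D 10·12=120, M4→D 4·20=80, M5→D 5·18=90, M6→D 7·23=161. Service 617; fixed 201; total 818.
{B, D}: M1→D 8·18=144, M2→D 2·11=22, M3→B 3·12=36, M4→D 4·20=80, M5→D 5·18=90, M6→D 7·23=161. Service 533; fixed 309; total 842.
{B, C}: service 509 + fixed 336 = 845
{A, B, C, D, E, F}: service 351 + fixed 1220 = 1571
No other subset beats 818.

Minimum total cost: 818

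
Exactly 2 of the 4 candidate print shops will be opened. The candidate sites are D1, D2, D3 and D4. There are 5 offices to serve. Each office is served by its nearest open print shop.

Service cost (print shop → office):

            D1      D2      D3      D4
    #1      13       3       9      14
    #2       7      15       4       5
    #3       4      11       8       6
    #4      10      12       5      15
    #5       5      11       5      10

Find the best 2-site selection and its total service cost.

With exactly 2 open, each office uses its cheapest among the chosen.
{D2, D3}: #1→D2 3, #2→D3 4, #3→D3 8, #4→D3 5, #5→D3 5. Service cost 25.
{D1, D3}: service cost 27
{D1, D2}: service cost 29
Among all 6 size-2 choices, {D2, D3} is lowest.

Choose D2 and D3; total service cost 25.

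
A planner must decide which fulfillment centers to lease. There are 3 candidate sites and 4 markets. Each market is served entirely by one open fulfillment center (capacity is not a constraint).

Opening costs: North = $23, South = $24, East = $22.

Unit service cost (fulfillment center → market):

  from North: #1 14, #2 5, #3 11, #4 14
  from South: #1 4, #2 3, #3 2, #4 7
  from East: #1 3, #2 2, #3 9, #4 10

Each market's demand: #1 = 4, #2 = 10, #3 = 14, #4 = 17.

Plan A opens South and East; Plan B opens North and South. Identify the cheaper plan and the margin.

Plan A: {South, East}: #1→East 3·4=12, #2→East 2·10=20, #3→South 2·14=28, #4→South 7·17=119. Service 179; fixed 46; total 225.
Plan B: {North, South}: #1→South 4·4=16, #2→South 3·10=30, #3→South 2·14=28, #4→South 7·17=119. Service 193; fixed 47; total 240.
Difference: |225 − 240| = 15.

Plan A is cheaper by 15.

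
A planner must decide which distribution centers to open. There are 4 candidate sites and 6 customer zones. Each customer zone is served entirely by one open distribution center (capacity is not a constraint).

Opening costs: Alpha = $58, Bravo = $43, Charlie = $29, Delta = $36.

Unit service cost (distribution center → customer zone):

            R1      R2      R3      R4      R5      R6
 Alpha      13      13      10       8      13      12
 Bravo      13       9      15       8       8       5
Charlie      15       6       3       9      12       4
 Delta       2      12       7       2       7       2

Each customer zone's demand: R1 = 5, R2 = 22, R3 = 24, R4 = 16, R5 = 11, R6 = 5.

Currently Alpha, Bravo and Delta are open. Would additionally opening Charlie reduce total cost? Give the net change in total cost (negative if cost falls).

Yes — net change −133 (cost falls by 133).

Current service cost with {Alpha, Bravo, Delta}: 495.
Adding Charlie: each customer zone re-picks its cheapest; new service cost 333, saving 162.
Extra fixed cost: 29. Net change = 29 − 162 = -133.
(Totals: 632 → 499.)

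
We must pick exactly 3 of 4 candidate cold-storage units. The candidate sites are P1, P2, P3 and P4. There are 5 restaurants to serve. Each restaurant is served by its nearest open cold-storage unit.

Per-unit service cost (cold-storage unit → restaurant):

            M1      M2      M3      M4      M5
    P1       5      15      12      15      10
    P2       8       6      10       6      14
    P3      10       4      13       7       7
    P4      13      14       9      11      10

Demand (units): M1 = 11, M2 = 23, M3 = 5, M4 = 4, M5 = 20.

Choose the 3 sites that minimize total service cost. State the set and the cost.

With exactly 3 open, each restaurant uses its cheapest among the chosen.
{P1, P3, P4}: M1→P1 5·11=55, M2→P3 4·23=92, M3→P4 9·5=45, M4→P3 7·4=28, M5→P3 7·20=140. Service cost 360.
{P1, P2, P3}: service cost 361
{P2, P3, P4}: service cost 389
Among all 4 size-3 choices, {P1, P3, P4} is lowest.

Choose P1, P3 and P4; total service cost 360.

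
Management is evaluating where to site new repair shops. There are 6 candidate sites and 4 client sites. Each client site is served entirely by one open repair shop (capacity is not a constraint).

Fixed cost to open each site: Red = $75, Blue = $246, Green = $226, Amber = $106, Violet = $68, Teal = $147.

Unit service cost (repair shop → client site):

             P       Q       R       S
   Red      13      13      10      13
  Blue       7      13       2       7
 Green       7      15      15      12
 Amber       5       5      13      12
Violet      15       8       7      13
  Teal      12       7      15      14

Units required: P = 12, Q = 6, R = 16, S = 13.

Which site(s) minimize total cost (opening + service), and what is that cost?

For any fixed open set, each client site goes to its cheapest open site; total = fixed + service.
{Blue}: P→Blue 7·12=84, Q→Blue 13·6=78, R→Blue 2·16=32, S→Blue 7·13=91. Service 285; fixed 246; total 531.
{Amber, Violet}: P→Amber 5·12=60, Q→Amber 5·6=30, R→Violet 7·16=112, S→Amber 12·13=156. Service 358; fixed 174; total 532.
{Amber}: service 454 + fixed 106 = 560
{Red, Blue, Green, Amber, Violet, Teal}: P→Amber 5·12=60, Q→Amber 5·6=30, R→Blue 2·16=32, S→Blue 7·13=91. Service 213; fixed 868; total 1081.
No other subset beats 531.

Open Blue only; minimum total cost 531.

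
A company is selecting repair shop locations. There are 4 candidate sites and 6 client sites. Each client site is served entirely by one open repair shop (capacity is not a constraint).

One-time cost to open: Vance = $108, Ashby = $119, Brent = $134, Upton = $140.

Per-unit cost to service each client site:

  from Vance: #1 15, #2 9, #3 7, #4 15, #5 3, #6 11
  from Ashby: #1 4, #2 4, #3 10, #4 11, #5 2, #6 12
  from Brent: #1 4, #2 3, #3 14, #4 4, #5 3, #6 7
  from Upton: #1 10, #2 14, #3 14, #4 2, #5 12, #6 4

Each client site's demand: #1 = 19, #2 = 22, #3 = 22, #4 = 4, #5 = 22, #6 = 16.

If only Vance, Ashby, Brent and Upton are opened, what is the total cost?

Total cost: 913

Each client site is assigned to its cheapest site among the open ones.
{Vance, Ashby, Brent, Upton}: #1→Ashby 4·19=76, #2→Brent 3·22=66, #3→Vance 7·22=154, #4→Upton 2·4=8, #5→Ashby 2·22=44, #6→Upton 4·16=64. Service 412; fixed 501; total 913.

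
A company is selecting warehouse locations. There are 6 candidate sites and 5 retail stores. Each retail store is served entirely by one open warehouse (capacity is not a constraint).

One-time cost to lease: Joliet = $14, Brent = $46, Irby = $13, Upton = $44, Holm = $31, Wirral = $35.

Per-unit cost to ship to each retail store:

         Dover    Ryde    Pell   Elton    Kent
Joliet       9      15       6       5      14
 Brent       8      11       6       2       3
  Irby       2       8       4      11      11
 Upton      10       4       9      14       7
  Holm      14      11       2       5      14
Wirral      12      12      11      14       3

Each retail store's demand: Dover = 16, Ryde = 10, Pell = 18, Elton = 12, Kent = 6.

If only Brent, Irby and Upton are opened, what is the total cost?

Each retail store is assigned to its cheapest site among the open ones.
{Brent, Irby, Upton}: Dover→Irby 2·16=32, Ryde→Upton 4·10=40, Pell→Irby 4·18=72, Elton→Brent 2·12=24, Kent→Brent 3·6=18. Service 186; fixed 103; total 289.

Total cost: 289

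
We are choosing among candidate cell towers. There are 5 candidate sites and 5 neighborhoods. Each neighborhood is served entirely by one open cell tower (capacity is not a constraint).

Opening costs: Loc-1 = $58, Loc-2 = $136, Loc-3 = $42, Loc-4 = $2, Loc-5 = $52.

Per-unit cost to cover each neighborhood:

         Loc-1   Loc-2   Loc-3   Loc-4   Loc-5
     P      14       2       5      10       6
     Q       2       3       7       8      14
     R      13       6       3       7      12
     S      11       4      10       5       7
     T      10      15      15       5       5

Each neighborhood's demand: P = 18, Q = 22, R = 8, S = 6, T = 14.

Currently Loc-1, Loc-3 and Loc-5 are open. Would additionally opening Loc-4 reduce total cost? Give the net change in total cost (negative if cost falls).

Current service cost with {Loc-1, Loc-3, Loc-5}: 270.
Adding Loc-4: each neighborhood re-picks its cheapest; new service cost 258, saving 12.
Extra fixed cost: 2. Net change = 2 − 12 = -10.
(Totals: 422 → 412.)

Yes — net change −10 (cost falls by 10).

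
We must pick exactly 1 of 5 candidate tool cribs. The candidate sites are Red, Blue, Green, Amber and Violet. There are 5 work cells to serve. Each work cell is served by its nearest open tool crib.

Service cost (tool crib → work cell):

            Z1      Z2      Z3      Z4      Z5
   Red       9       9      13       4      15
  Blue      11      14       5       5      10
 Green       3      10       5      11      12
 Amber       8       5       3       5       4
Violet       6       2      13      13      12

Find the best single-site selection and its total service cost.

Choose Amber only; total service cost 25.

With exactly 1 open, each work cell uses its cheapest among the chosen.
{Amber}: Z1→Amber 8, Z2→Amber 5, Z3→Amber 3, Z4→Amber 5, Z5→Amber 4. Service cost 25.
{Green}: service cost 41
{Blue}: service cost 45
Among all 5 size-1 choices, {Amber} is lowest.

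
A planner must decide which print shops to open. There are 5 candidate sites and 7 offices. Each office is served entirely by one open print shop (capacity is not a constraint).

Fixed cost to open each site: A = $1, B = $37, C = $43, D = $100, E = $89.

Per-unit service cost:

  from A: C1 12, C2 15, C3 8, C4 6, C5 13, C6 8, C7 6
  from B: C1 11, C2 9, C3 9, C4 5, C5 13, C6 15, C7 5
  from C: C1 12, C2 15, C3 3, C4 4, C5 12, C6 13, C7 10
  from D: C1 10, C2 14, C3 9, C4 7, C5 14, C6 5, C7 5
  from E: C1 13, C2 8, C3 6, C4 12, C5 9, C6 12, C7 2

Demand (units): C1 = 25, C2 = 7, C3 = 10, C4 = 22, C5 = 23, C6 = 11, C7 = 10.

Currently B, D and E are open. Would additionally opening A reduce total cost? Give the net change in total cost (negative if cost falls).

No — net change +1 (cost rises by 1).

Current service cost with {B, D, E}: 758.
Adding A: each office re-picks its cheapest; new service cost 758, saving 0.
Extra fixed cost: 1. Net change = 1 − 0 = 1.
(Totals: 984 → 985.)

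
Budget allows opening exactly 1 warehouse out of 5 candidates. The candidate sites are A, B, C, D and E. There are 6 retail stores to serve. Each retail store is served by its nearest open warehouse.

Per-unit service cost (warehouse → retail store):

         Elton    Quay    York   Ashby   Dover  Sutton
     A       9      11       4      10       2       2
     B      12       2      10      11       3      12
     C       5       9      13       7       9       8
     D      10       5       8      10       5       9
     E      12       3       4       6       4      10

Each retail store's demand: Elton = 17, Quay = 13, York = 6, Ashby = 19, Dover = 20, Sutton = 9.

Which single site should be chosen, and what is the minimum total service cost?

Choose E only; total service cost 551.

With exactly 1 open, each retail store uses its cheapest among the chosen.
{E}: Elton→E 12·17=204, Quay→E 3·13=39, York→E 4·6=24, Ashby→E 6·19=114, Dover→E 4·20=80, Sutton→E 10·9=90. Service cost 551.
{A}: service cost 568
{D}: service cost 654
Among all 5 size-1 choices, {E} is lowest.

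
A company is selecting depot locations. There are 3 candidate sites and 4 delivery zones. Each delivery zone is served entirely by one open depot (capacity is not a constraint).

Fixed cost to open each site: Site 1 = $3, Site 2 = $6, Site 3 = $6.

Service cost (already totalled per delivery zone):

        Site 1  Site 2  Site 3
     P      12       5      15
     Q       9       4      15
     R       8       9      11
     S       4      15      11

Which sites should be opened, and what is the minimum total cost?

Open Site 1 and Site 2; minimum total cost 30.

For any fixed open set, each delivery zone goes to its cheapest open site; total = fixed + service.
{Site 1, Site 2}: P→Site 2 5, Q→Site 2 4, R→Site 1 8, S→Site 1 4. Service 21; fixed 9; total 30.
{Site 1}: P→Site 1 12, Q→Site 1 9, R→Site 1 8, S→Site 1 4. Service 33; fixed 3; total 36.
{Site 1, Site 2, Site 3}: service 21 + fixed 15 = 36
No other subset beats 30.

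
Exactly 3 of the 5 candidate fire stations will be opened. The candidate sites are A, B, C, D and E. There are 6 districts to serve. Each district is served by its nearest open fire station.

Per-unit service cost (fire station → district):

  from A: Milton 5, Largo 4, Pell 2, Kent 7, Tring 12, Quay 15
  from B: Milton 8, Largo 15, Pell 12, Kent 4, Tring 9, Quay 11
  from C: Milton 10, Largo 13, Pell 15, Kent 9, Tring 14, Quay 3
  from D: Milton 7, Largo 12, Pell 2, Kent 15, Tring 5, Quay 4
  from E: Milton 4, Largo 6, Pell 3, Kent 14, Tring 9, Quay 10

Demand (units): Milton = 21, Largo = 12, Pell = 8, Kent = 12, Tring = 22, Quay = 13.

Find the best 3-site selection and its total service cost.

Choose A, B and D; total service cost 379.

With exactly 3 open, each district uses its cheapest among the chosen.
{A, B, D}: Milton→A 5·21=105, Largo→A 4·12=48, Pell→A 2·8=16, Kent→B 4·12=48, Tring→D 5·22=110, Quay→D 4·13=52. Service cost 379.
{B, D, E}: service cost 382
{A, D, E}: service cost 394
Among all 10 size-3 choices, {A, B, D} is lowest.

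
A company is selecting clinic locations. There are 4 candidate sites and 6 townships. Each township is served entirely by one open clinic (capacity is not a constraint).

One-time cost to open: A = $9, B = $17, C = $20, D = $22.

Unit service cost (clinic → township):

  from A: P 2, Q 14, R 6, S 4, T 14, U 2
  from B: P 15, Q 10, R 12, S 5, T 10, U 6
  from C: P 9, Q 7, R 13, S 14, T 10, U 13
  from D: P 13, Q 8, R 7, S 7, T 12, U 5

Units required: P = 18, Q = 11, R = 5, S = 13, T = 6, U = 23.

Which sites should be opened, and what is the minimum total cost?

For any fixed open set, each township goes to its cheapest open site; total = fixed + service.
{A, C}: P→A 2·18=36, Q→C 7·11=77, R→A 6·5=30, S→A 4·13=52, T→C 10·6=60, U→A 2·23=46. Service 301; fixed 29; total 330.
{A, B, C}: service 301 + fixed 46 = 347
{A, C, D}: service 301 + fixed 51 = 352
{A, B, C, D}: service 301 + fixed 68 = 369
No other subset beats 330.

Open A and C; minimum total cost 330.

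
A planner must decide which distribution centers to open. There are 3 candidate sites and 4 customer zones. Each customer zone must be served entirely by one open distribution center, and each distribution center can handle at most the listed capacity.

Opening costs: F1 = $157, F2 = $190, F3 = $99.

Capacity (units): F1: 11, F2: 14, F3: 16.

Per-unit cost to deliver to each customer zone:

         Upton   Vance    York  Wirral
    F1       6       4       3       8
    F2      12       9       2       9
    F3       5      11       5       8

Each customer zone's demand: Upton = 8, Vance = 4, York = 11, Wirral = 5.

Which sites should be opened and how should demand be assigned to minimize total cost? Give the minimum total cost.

Open {F2, F3}: Upton→F2 12·8=96, Vance→F2 9·4=36, York→F3 5·11=55, Wirral→F3 8·5=40.
Loads: F2 carries 12/14, F3 carries 16/16. Service 227; fixed 289; total 516.
Next best feasible plan costs 529.

Minimum total cost: 516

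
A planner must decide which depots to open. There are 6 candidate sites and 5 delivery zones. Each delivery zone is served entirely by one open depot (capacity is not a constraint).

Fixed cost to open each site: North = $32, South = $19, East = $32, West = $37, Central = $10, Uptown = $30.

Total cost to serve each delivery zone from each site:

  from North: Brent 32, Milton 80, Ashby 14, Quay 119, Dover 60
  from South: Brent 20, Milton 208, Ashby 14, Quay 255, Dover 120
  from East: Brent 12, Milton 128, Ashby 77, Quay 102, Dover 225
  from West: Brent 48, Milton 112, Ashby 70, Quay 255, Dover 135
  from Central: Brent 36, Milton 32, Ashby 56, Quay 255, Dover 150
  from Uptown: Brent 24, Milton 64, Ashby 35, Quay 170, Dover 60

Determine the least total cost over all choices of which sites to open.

For any fixed open set, each delivery zone goes to its cheapest open site; total = fixed + service.
{North, East, Central}: Brent→East 12, Milton→Central 32, Ashby→North 14, Quay→East 102, Dover→North 60. Service 220; fixed 74; total 294.
{North, Central}: service 257 + fixed 42 = 299
{North, South, Central}: service 245 + fixed 61 = 306
{North, South, East, West, Central, Uptown}: service 220 + fixed 160 = 380
No other subset beats 294.

Minimum total cost: 294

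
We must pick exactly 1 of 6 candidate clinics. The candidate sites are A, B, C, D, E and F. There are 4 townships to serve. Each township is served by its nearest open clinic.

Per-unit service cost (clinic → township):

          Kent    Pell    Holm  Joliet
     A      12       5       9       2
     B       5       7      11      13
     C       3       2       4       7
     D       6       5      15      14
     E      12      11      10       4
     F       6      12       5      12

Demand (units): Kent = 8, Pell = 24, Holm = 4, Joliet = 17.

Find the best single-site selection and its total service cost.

With exactly 1 open, each township uses its cheapest among the chosen.
{C}: Kent→C 3·8=24, Pell→C 2·24=48, Holm→C 4·4=16, Joliet→C 7·17=119. Service cost 207.
{A}: service cost 286
{D}: service cost 466
Among all 6 size-1 choices, {C} is lowest.

Choose C only; total service cost 207.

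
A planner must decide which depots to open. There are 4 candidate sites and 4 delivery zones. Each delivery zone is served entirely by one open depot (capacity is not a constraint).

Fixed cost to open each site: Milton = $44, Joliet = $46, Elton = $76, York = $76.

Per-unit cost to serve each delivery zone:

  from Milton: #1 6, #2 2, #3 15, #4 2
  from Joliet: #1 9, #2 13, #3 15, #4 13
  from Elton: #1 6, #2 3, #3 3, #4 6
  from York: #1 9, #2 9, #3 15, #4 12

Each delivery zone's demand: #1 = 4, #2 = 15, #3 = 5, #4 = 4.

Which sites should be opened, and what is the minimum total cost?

Open Milton only; minimum total cost 181.

For any fixed open set, each delivery zone goes to its cheapest open site; total = fixed + service.
{Milton}: #1→Milton 6·4=24, #2→Milton 2·15=30, #3→Milton 15·5=75, #4→Milton 2·4=8. Service 137; fixed 44; total 181.
{Elton}: service 108 + fixed 76 = 184
{Milton, Elton}: #1→Milton 6·4=24, #2→Milton 2·15=30, #3→Elton 3·5=15, #4→Milton 2·4=8. Service 77; fixed 120; total 197.
{Milton, Joliet, Elton, York}: service 77 + fixed 242 = 319
No other subset beats 181.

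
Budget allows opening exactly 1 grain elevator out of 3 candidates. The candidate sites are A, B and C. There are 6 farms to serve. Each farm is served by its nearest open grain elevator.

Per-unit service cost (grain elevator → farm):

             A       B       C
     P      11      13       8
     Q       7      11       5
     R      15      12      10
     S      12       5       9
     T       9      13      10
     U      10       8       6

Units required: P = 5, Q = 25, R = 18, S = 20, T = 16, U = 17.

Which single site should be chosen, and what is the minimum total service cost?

Choose C only; total service cost 787.

With exactly 1 open, each farm uses its cheapest among the chosen.
{C}: P→C 8·5=40, Q→C 5·25=125, R→C 10·18=180, S→C 9·20=180, T→C 10·16=160, U→C 6·17=102. Service cost 787.
{B}: service cost 1000
{A}: service cost 1054
Among all 3 size-1 choices, {C} is lowest.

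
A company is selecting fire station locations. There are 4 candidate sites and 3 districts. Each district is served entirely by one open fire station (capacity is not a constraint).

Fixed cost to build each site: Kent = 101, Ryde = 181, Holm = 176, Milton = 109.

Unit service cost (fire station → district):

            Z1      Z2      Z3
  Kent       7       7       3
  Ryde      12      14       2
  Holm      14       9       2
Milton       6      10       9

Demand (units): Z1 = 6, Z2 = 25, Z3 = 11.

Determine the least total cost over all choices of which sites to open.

For any fixed open set, each district goes to its cheapest open site; total = fixed + service.
{Kent}: Z1→Kent 7·6=42, Z2→Kent 7·25=175, Z3→Kent 3·11=33. Service 250; fixed 101; total 351.
{Kent, Milton}: service 244 + fixed 210 = 454
{Milton}: service 385 + fixed 109 = 494
{Kent, Ryde, Holm, Milton}: service 233 + fixed 567 = 800
(All 15 nonempty subsets were checked; Kent only is lowest.)

Minimum total cost: 351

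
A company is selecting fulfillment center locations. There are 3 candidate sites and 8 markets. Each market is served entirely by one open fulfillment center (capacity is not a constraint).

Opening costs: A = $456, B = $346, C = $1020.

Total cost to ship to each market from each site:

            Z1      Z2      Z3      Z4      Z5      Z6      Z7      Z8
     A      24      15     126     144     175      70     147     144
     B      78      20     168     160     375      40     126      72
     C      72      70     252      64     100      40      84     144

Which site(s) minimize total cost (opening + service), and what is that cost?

For any fixed open set, each market goes to its cheapest open site; total = fixed + service.
{A}: Z1→A 24, Z2→A 15, Z3→A 126, Z4→A 144, Z5→A 175, Z6→A 70, Z7→A 147, Z8→A 144. Service 845; fixed 456; total 1301.
{B}: service 1039 + fixed 346 = 1385
{A, B}: Z1→A 24, Z2→A 15, Z3→A 126, Z4→A 144, Z5→A 175, Z6→B 40, Z7→B 126, Z8→B 72. Service 722; fixed 802; total 1524.
{A, B, C}: service 525 + fixed 1822 = 2347
No other subset beats 1301.

Open A only; minimum total cost 1301.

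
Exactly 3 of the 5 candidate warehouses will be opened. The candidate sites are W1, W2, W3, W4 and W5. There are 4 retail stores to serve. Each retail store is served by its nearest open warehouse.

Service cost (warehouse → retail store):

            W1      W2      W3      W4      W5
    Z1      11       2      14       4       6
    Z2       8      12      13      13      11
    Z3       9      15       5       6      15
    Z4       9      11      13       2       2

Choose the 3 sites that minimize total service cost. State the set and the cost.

With exactly 3 open, each retail store uses its cheapest among the chosen.
{W1, W2, W4}: Z1→W2 2, Z2→W1 8, Z3→W4 6, Z4→W4 2. Service cost 18.
{W1, W3, W4}: service cost 19
{W1, W4, W5}: service cost 20
Among all 10 size-3 choices, {W1, W2, W4} is lowest.

Choose W1, W2 and W4; total service cost 18.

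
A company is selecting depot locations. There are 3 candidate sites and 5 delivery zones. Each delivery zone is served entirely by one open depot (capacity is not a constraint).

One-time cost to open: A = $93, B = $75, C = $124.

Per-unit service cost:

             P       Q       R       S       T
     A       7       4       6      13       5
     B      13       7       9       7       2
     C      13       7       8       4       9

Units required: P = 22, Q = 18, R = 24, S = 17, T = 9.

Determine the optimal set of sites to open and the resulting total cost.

Open A and B; minimum total cost 675.

For any fixed open set, each delivery zone goes to its cheapest open site; total = fixed + service.
{A, B}: P→A 7·22=154, Q→A 4·18=72, R→A 6·24=144, S→B 7·17=119, T→B 2·9=18. Service 507; fixed 168; total 675.
{A, C}: P→A 7·22=154, Q→A 4·18=72, R→A 6·24=144, S→C 4·17=68, T→A 5·9=45. Service 483; fixed 217; total 700.
{A}: P→A 7·22=154, Q→A 4·18=72, R→A 6·24=144, S→A 13·17=221, T→A 5·9=45. Service 636; fixed 93; total 729.
{A, B, C}: service 456 + fixed 292 = 748
(All 7 nonempty subsets were checked; A and B is lowest.)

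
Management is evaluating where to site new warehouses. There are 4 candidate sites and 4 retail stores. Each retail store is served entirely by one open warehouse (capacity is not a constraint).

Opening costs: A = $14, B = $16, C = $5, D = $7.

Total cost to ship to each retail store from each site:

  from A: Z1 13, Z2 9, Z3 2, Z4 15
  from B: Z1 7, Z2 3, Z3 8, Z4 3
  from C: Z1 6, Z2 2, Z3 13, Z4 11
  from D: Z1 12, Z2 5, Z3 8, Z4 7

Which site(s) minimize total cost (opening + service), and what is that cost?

For any fixed open set, each retail store goes to its cheapest open site; total = fixed + service.
{C, D}: Z1→C 6, Z2→C 2, Z3→D 8, Z4→D 7. Service 23; fixed 12; total 35.
{B}: Z1→B 7, Z2→B 3, Z3→B 8, Z4→B 3. Service 21; fixed 16; total 37.
{C}: Z1→C 6, Z2→C 2, Z3→C 13, Z4→C 11. Service 32; fixed 5; total 37.
{A, B, C, D}: service 13 + fixed 42 = 55
No other subset beats 35.

Open C and D; minimum total cost 35.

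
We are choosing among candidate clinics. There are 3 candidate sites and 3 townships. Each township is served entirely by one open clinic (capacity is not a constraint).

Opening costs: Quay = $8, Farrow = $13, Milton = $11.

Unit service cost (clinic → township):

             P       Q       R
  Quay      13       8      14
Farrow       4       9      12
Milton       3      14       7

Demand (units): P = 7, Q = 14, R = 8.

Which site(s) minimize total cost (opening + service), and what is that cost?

Open Quay and Milton; minimum total cost 208.

For any fixed open set, each township goes to its cheapest open site; total = fixed + service.
{Quay, Milton}: P→Milton 3·7=21, Q→Quay 8·14=112, R→Milton 7·8=56. Service 189; fixed 19; total 208.
{Quay, Farrow, Milton}: service 189 + fixed 32 = 221
{Farrow, Milton}: P→Milton 3·7=21, Q→Farrow 9·14=126, R→Milton 7·8=56. Service 203; fixed 24; total 227.
{Quay}: P→Quay 13·7=91, Q→Quay 8·14=112, R→Quay 14·8=112. Service 315; fixed 8; total 323.
No other subset beats 208.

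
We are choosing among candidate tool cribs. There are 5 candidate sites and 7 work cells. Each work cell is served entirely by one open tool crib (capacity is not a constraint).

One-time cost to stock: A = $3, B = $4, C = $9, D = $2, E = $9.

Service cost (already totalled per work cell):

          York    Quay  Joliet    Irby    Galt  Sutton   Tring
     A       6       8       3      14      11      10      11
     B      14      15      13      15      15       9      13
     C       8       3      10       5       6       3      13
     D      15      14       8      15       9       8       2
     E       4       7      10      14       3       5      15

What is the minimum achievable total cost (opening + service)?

For any fixed open set, each work cell goes to its cheapest open site; total = fixed + service.
{A, C, D}: York→A 6, Quay→C 3, Joliet→A 3, Irby→C 5, Galt→C 6, Sutton→C 3, Tring→D 2. Service 28; fixed 14; total 42.
{A, B, C, D}: service 28 + fixed 18 = 46
{A, C, D, E}: York→E 4, Quay→C 3, Joliet→A 3, Irby→C 5, Galt→E 3, Sutton→C 3, Tring→D 2. Service 23; fixed 23; total 46.
{A, B, C, D, E}: service 23 + fixed 27 = 50
No other subset beats 42.

Minimum total cost: 42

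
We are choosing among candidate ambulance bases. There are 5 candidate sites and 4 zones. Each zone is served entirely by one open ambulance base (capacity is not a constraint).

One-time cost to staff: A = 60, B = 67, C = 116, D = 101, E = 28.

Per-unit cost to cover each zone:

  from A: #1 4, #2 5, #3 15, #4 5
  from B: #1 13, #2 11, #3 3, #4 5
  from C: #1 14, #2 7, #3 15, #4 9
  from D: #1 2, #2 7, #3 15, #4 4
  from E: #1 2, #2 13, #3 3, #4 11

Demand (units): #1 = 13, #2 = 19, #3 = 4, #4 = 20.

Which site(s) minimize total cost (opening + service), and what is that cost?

For any fixed open set, each zone goes to its cheapest open site; total = fixed + service.
{A, E}: #1→E 2·13=26, #2→A 5·19=95, #3→E 3·4=12, #4→A 5·20=100. Service 233; fixed 88; total 321.
{A}: service 307 + fixed 60 = 367
{D, E}: #1→D 2·13=26, #2→D 7·19=133, #3→E 3·4=12, #4→D 4·20=80. Service 251; fixed 129; total 380.
{A, B, C, D, E}: service 213 + fixed 372 = 585
No other subset beats 321.

Open A and E; minimum total cost 321.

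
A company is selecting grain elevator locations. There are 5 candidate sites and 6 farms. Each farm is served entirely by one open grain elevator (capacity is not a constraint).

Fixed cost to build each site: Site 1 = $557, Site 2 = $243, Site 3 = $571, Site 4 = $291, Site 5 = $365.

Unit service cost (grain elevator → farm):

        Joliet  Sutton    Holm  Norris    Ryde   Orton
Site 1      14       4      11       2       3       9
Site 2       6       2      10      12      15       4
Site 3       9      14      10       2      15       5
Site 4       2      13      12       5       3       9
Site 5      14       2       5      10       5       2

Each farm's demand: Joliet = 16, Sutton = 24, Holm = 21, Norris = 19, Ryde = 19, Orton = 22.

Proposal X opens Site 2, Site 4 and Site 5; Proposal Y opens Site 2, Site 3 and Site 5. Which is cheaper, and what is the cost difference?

Proposal X: {Site 2, Site 4, Site 5}: Joliet→Site 4 2·16=32, Sutton→Site 2 2·24=48, Holm→Site 5 5·21=105, Norris→Site 4 5·19=95, Ryde→Site 4 3·19=57, Orton→Site 5 2·22=44. Service 381; fixed 899; total 1280.
Proposal Y: {Site 2, Site 3, Site 5}: Joliet→Site 2 6·16=96, Sutton→Site 2 2·24=48, Holm→Site 5 5·21=105, Norris→Site 3 2·19=38, Ryde→Site 5 5·19=95, Orton→Site 5 2·22=44. Service 426; fixed 1179; total 1605.
Difference: |1280 − 1605| = 325.

Proposal X is cheaper by 325.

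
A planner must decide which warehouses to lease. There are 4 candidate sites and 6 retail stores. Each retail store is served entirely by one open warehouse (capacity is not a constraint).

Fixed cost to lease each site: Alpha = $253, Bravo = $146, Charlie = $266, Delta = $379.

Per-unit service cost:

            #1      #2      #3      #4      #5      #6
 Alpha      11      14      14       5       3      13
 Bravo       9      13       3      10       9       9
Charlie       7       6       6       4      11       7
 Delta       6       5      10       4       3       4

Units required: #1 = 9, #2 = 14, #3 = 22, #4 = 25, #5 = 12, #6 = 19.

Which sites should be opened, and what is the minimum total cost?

Open Charlie only; minimum total cost 910.

For any fixed open set, each retail store goes to its cheapest open site; total = fixed + service.
{Charlie}: #1→Charlie 7·9=63, #2→Charlie 6·14=84, #3→Charlie 6·22=132, #4→Charlie 4·25=100, #5→Charlie 11·12=132, #6→Charlie 7·19=133. Service 644; fixed 266; total 910.
{Bravo, Delta}: service 402 + fixed 525 = 927
{Delta}: service 556 + fixed 379 = 935
{Alpha, Bravo, Charlie, Delta}: #1→Delta 6·9=54, #2→Delta 5·14=70, #3→Bravo 3·22=66, #4→Charlie 4·25=100, #5→Alpha 3·12=36, #6→Delta 4·19=76. Service 402; fixed 1044; total 1446.
(All 15 nonempty subsets were checked; Charlie only is lowest.)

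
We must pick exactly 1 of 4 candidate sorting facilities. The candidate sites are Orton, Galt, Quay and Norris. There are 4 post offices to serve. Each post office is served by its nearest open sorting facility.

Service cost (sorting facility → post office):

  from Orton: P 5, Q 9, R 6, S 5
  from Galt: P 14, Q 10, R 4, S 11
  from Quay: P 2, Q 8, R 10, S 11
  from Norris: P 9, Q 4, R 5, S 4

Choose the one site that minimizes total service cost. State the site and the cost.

With exactly 1 open, each post office uses its cheapest among the chosen.
{Norris}: P→Norris 9, Q→Norris 4, R→Norris 5, S→Norris 4. Service cost 22.
{Orton}: service cost 25
{Quay}: service cost 31
Among all 4 size-1 choices, {Norris} is lowest.

Choose Norris only; total service cost 22.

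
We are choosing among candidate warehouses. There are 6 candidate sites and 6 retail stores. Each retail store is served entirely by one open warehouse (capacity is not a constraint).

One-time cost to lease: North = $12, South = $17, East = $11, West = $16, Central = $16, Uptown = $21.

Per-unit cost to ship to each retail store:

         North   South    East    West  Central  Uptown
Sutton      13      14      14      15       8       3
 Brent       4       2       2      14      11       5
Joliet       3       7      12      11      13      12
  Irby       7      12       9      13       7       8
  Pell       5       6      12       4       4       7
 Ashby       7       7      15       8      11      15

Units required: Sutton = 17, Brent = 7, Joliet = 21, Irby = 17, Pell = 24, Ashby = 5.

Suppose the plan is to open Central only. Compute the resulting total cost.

Total cost: 772

Each retail store is assigned to its cheapest site among the open ones.
{Central}: Sutton→Central 8·17=136, Brent→Central 11·7=77, Joliet→Central 13·21=273, Irby→Central 7·17=119, Pell→Central 4·24=96, Ashby→Central 11·5=55. Service 756; fixed 16; total 772.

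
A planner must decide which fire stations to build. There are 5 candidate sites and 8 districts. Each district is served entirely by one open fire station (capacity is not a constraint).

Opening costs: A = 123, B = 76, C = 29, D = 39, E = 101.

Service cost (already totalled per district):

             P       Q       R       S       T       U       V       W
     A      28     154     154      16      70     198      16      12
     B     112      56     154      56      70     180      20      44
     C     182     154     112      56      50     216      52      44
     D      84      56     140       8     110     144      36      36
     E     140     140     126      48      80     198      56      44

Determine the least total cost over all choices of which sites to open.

Minimum total cost: 594

For any fixed open set, each district goes to its cheapest open site; total = fixed + service.
{C, D}: P→D 84, Q→D 56, R→C 112, S→D 8, T→C 50, U→D 144, V→D 36, W→D 36. Service 526; fixed 68; total 594.
{A, C, D}: P→A 28, Q→D 56, R→C 112, S→D 8, T→C 50, U→D 144, V→A 16, W→A 12. Service 426; fixed 191; total 617.
{A, D}: P→A 28, Q→D 56, R→D 140, S→D 8, T→A 70, U→D 144, V→A 16, W→A 12. Service 474; fixed 162; total 636.
{A, B, C, D, E}: P→A 28, Q→B 56, R→C 112, S→D 8, T→C 50, U→D 144, V→A 16, W→A 12. Service 426; fixed 368; total 794.
No other subset beats 594.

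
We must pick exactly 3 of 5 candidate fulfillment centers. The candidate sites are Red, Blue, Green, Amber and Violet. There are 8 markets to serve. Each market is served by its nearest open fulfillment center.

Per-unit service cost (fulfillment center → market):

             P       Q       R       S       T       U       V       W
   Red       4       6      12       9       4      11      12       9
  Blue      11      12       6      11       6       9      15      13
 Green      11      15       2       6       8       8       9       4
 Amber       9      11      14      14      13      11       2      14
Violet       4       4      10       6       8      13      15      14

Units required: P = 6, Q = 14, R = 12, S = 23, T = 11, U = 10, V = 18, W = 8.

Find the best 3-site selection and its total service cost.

With exactly 3 open, each market uses its cheapest among the chosen.
{Red, Green, Amber}: P→Red 4·6=24, Q→Red 6·14=84, R→Green 2·12=24, S→Green 6·23=138, T→Red 4·11=44, U→Green 8·10=80, V→Amber 2·18=36, W→Green 4·8=32. Service cost 462.
{Green, Amber, Violet}: service cost 478
{Red, Green, Violet}: service cost 560
Among all 10 size-3 choices, {Red, Green, Amber} is lowest.

Choose Red, Green and Amber; total service cost 462.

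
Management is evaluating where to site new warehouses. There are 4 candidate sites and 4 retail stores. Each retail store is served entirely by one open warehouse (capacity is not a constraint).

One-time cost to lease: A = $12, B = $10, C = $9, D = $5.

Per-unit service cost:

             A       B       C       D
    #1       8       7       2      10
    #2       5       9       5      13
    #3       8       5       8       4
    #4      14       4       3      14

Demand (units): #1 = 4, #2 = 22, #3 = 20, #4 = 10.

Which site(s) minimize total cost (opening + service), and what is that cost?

Open C and D; minimum total cost 242.

For any fixed open set, each retail store goes to its cheapest open site; total = fixed + service.
{C, D}: #1→C 2·4=8, #2→C 5·22=110, #3→D 4·20=80, #4→C 3·10=30. Service 228; fixed 14; total 242.
{B, C, D}: service 228 + fixed 24 = 252
{A, C, D}: service 228 + fixed 26 = 254
{A, B, C, D}: #1→C 2·4=8, #2→A 5·22=110, #3→D 4·20=80, #4→C 3·10=30. Service 228; fixed 36; total 264.
No other subset beats 242.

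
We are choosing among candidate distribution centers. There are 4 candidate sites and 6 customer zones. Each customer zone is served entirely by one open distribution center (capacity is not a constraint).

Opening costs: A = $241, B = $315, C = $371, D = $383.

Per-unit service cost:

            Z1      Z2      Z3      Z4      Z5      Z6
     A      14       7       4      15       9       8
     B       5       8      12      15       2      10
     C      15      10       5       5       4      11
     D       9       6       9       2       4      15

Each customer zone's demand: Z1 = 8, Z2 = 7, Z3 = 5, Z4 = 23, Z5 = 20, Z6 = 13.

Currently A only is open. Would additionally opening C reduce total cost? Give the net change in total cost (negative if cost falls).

No — net change +41 (cost rises by 41).

Current service cost with {A}: 810.
Adding C: each customer zone re-picks its cheapest; new service cost 480, saving 330.
Extra fixed cost: 371. Net change = 371 − 330 = 41.
(Totals: 1051 → 1092.)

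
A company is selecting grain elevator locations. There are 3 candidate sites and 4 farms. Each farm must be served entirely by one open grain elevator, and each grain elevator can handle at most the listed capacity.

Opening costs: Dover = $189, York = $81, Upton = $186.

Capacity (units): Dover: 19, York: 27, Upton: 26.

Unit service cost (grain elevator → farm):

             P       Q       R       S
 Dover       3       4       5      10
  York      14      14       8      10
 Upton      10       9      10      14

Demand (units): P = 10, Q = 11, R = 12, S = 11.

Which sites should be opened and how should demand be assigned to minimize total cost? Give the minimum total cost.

Minimum total cost: 672

Open {York, Upton}: P→Upton 10·10=100, Q→Upton 9·11=99, R→York 8·12=96, S→York 10·11=110.
Loads: York carries 23/27, Upton carries 21/26. Service 405; fixed 267; total 672.
Next best feasible plan costs 736.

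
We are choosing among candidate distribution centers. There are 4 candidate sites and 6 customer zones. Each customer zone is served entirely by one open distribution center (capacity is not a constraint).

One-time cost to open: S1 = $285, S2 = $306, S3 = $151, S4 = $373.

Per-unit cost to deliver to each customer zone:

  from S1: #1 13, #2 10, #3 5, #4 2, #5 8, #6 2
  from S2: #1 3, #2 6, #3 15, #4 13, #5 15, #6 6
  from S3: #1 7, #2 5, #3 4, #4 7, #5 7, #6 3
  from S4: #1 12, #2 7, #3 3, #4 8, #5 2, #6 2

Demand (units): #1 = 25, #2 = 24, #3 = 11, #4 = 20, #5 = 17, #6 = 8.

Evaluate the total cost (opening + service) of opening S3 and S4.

Total cost: 1042

Each customer zone is assigned to its cheapest site among the open ones.
{S3, S4}: #1→S3 7·25=175, #2→S3 5·24=120, #3→S4 3·11=33, #4→S3 7·20=140, #5→S4 2·17=34, #6→S4 2·8=16. Service 518; fixed 524; total 1042.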